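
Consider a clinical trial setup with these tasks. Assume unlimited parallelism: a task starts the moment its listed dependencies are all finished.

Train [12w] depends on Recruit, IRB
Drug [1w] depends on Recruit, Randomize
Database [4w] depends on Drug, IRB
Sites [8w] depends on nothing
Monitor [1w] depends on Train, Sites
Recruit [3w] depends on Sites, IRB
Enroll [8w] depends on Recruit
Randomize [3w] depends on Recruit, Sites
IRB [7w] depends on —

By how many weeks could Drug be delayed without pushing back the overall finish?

Sites→Recruit→Train→Monitor = 8+3+12+1 = 24 sets the makespan at 24 weeks.
Drug finishes as early as 15 and must finish by 20.
Float = 24 − 19 = 5.

5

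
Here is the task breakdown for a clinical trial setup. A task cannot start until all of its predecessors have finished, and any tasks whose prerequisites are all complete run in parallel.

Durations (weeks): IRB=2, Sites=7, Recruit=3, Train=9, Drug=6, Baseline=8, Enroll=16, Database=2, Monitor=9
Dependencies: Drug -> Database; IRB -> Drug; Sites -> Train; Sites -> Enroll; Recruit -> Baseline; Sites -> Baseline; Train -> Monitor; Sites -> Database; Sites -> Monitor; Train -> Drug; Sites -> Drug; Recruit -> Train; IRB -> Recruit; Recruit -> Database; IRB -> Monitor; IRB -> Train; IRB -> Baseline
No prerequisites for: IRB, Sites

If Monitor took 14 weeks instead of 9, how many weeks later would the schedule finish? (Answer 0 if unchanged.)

5

Baseline: Sites→Train→Monitor = 7+9+9 = 25 → 25 weeks.
Monitor lies on that path, so at 14 weeks the path becomes 30 weeks.
That remains the longest chain; total 30 weeks.
Change in finish: 30 − 25 = +5 weeks.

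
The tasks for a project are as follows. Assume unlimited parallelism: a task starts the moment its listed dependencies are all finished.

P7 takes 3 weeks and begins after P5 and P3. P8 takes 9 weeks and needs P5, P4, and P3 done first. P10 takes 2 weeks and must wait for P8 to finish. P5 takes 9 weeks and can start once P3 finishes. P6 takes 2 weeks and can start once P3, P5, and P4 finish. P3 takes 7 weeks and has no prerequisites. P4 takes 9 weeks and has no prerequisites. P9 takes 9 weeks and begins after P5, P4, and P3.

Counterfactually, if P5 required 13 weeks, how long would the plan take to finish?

31

Actual critical path: P3→P5→P8→P10 = 7+9+9+2 = 27 ⇒ 27 weeks.
Since P5 is critical, the +4 change carries straight to that chain (now 31 weeks).
The critical path is still P3→P5→P8→P10; finish is now 31 weeks.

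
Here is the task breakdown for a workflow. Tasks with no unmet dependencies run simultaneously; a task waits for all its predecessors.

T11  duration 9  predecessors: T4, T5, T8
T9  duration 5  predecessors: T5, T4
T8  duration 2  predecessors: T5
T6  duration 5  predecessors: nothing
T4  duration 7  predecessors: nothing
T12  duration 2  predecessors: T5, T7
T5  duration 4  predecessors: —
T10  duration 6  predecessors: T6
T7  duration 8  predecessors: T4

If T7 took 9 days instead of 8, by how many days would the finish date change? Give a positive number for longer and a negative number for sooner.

1

The binding path is T4→T7→T12 = 7+8+2 = 17; finish at 17 days.
T7 is on the critical path; changing it to 9 makes that path 18 days.
The critical path is still T4→T7→T12; finish is now 18 days.
Change in finish: 18 − 17 = +1 days.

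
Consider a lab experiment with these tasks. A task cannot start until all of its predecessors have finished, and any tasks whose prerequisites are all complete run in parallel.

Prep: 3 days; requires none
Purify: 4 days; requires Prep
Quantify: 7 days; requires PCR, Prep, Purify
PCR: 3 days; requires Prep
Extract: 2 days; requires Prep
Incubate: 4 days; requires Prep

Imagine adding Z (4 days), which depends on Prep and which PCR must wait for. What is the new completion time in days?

17

Originally the schedule takes 14 days.
With Z inserted, PCR now waits for max(Prep, Z).
New critical path: Prep→Z→PCR→Quantify = 3+4+3+7 = 17 ⇒ 17 days.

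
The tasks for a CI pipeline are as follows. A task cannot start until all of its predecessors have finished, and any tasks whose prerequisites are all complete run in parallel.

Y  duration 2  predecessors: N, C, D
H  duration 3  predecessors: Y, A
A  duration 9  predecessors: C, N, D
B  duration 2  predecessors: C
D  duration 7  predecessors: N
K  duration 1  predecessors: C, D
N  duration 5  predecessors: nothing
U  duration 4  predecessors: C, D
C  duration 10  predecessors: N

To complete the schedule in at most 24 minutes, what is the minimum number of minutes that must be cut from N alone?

3

Current finish: 27 minutes; target: 24.
N is on every critical path, so each minute cut from N cuts the finish by one (this holds down to a finish of 23).
Need 27 − 24 = 3 minutes off N → N becomes 2 minutes, finish becomes 24.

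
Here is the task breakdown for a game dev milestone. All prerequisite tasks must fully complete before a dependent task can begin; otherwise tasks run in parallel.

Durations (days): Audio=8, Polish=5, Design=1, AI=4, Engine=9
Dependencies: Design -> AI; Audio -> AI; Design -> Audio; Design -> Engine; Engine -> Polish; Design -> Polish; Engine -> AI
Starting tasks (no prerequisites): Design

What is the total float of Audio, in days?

2

Design→Engine→Polish = 1+9+5 = 15 sets the makespan at 15 days.
Audio finishes as early as 9 and must finish by 11.
Float = 15 − 13 = 2.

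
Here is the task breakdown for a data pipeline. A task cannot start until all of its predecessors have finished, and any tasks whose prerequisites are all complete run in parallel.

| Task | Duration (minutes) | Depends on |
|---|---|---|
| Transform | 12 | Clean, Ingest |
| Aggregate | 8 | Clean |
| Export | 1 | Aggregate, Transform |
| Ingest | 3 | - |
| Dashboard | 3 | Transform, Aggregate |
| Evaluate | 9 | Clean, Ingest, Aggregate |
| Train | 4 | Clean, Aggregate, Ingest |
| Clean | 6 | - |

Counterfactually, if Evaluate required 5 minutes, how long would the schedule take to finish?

21

Critical path before the change: Clean→Aggregate→Evaluate = 6+8+9 = 23 giving 23 minutes.
Since Evaluate is critical, the -4 change carries straight to that chain (now 19 minutes).
The binding chain switches to Clean→Transform→Dashboard = 6+12+3 = 21; finish 21 minutes.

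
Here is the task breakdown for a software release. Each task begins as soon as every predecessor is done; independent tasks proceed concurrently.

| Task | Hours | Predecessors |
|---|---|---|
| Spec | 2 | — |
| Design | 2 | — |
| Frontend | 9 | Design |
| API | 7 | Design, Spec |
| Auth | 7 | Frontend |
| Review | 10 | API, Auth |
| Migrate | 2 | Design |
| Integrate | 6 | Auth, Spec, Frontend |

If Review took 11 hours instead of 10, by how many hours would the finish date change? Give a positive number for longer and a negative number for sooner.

The binding path is Design→Frontend→Auth→Review = 2+9+7+10 = 28; finish at 28 hours.
Review is on the critical path; changing it to 11 makes that path 29 hours.
The critical path is still Design→Frontend→Auth→Review; finish is now 29 hours.
Change in finish: 29 − 28 = +1 hours.

1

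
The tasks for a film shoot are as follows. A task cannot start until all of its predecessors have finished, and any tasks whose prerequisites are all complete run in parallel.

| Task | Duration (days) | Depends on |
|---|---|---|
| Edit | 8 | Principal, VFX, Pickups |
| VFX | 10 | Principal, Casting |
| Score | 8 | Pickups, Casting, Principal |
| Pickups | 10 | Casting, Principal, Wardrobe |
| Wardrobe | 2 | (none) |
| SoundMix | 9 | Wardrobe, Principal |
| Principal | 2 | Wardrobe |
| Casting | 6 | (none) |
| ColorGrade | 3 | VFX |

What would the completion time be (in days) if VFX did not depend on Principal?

24

Before: longest chain Casting→Pickups→Edit = 6+10+8 = 24, finish 24.
Dropping Principal→VFX doesn't change VFX's earliest start (6); another predecessor still binds.
New critical path: Casting→Pickups→Edit = 6+10+8 = 24 ⇒ 24 days.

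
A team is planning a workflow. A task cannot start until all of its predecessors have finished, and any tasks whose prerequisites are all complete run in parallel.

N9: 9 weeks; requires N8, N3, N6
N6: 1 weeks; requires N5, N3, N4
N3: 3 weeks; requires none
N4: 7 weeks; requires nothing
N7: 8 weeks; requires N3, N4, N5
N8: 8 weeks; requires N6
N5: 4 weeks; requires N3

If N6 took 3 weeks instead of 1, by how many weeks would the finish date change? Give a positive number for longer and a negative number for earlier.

2

Baseline: N3→N5→N6→N8→N9 = 3+4+1+8+9 = 25 → 25 weeks.
N6 is on the critical path; changing it to 3 makes that path 27 weeks.
No other chain overtakes it, so the finish is 27 weeks.
Change in finish: 27 − 25 = +2 weeks.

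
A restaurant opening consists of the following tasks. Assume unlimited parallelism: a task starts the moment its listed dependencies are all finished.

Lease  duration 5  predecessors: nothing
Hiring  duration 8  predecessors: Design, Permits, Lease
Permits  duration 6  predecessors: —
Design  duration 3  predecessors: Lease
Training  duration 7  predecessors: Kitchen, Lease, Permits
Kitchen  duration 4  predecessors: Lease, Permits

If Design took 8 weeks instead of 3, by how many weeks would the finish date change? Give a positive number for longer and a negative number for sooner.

4

Critical path before the change: Permits→Kitchen→Training = 6+4+7 = 17 giving 17 weeks.
Design has 1 week of float (longest path through it is 16).
The binding chain switches to Lease→Design→Hiring = 5+8+8 = 21; finish 21 weeks.
Change in finish: 21 − 17 = +4 weeks.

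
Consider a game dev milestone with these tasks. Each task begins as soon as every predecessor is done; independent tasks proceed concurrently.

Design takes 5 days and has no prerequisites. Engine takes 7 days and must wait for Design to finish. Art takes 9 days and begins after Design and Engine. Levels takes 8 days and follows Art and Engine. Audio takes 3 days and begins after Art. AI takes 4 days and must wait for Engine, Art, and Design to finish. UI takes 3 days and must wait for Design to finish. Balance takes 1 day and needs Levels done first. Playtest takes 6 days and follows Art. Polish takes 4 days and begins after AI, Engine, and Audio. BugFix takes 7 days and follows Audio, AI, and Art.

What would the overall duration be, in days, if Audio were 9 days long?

Baseline: Design→Engine→Art→AI→BugFix = 5+7+9+4+7 = 32 → 32 days.
The longest path through Audio is only 31 days, so Audio has float 1.
Now Design→Engine→Art→Audio→BugFix = 5+7+9+9+7 = 37 is longest, so the finish becomes 37 days.

37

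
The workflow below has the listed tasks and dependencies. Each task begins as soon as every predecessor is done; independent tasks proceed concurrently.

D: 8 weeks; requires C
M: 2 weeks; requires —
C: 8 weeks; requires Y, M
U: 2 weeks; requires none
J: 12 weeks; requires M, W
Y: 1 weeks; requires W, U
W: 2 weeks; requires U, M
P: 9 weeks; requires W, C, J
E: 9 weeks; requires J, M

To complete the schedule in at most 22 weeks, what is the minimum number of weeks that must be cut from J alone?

3

Current finish: 25 weeks; target: 22.
J is on every critical path, so each week cut from J cuts the finish by one (this holds down to a finish of 22).
Need 25 − 22 = 3 weeks off J → J becomes 9 weeks, finish becomes 22.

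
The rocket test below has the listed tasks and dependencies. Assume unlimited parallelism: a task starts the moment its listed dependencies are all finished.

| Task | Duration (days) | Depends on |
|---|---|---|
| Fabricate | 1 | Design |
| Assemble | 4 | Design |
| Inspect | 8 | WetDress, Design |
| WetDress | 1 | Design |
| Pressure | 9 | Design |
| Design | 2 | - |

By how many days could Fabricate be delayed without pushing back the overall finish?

The longest chain is Design→Pressure = 2+9 = 11; overall finish 11 days.
Fabricate finishes as early as 3 and must finish by 11.
Float = 11 − 3 = 8.

8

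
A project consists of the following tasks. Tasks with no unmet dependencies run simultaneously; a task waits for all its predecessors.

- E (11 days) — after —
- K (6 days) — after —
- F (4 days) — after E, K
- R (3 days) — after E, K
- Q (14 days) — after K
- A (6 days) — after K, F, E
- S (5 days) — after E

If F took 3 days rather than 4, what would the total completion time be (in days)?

Critical path before the change: E→F→A = 11+4+6 = 21 giving 21 days.
F is on the critical path; changing it to 3 makes that path 20 days.
That remains the longest chain; total 20 days.

20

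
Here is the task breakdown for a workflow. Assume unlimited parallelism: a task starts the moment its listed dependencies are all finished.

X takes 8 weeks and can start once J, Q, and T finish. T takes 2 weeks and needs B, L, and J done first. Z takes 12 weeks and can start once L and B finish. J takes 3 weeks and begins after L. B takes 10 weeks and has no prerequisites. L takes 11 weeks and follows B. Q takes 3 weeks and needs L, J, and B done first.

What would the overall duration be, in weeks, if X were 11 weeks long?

38

Baseline: B→L→J→Q→X = 10+11+3+3+8 = 35 → 35 weeks.
X lies on that path, so at 11 weeks the path becomes 38 weeks.
No other chain overtakes it, so the finish is 38 weeks.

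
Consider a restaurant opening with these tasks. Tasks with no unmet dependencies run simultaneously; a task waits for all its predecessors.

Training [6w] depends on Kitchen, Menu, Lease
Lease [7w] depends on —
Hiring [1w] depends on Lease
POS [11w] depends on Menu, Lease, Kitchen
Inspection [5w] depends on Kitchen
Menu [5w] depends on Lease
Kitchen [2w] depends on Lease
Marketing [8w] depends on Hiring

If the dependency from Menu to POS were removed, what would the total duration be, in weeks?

20

Before: longest chain Lease→Menu→POS = 7+5+11 = 23, finish 23.
Without Menu→POS, POS's earliest start moves from 12 to 9.
After: Lease→Kitchen→POS = 7+2+11 = 20 → 20 weeks.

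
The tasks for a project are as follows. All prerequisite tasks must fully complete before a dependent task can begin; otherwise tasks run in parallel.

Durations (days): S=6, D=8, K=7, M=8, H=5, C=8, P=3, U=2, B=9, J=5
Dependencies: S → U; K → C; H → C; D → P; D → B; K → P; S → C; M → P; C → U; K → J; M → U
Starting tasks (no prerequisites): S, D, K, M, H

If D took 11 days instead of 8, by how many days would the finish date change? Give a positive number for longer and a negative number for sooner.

3

The binding path is D→B = 8+9 = 17; finish at 17 days.
Since D is critical, the +3 change carries straight to that chain (now 20 days).
That remains the longest chain; total 20 days.
Change in finish: 20 − 17 = +3 days.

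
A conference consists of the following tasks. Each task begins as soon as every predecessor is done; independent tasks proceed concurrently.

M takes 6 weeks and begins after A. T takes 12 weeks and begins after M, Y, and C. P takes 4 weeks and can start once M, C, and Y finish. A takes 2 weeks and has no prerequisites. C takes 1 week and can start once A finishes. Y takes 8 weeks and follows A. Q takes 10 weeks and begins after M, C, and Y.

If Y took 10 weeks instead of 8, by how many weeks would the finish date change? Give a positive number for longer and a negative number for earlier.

2

Critical path before the change: A→Y→T = 2+8+12 = 22 giving 22 weeks.
Y is on the critical path; changing it to 10 makes that path 24 weeks.
The critical path is still A→Y→T; finish is now 24 weeks.
Change in finish: 24 − 22 = +2 weeks.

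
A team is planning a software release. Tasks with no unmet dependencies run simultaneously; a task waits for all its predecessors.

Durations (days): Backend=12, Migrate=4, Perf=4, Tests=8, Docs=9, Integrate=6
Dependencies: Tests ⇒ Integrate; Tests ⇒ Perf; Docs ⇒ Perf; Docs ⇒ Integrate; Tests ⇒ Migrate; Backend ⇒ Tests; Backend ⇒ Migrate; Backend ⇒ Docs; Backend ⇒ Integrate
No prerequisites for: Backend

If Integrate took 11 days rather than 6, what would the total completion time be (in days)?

32

Critical path before the change: Backend→Docs→Integrate = 12+9+6 = 27 giving 27 days.
Since Integrate is critical, the +5 change carries straight to that chain (now 32 days).
No other chain overtakes it, so the finish is 32 days.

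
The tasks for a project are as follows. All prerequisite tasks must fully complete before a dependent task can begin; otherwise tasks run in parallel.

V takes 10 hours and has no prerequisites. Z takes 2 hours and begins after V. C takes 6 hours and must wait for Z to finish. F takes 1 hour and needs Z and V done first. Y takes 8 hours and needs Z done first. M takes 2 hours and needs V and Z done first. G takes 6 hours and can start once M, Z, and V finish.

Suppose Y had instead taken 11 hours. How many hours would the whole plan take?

As given, the longest chain is V→Z→Y = 10+2+8 = 20, so the finish is 20 hours.
Since Y is critical, the +3 change carries straight to that chain (now 23 hours).
The critical path is still V→Z→Y; finish is now 23 hours.

23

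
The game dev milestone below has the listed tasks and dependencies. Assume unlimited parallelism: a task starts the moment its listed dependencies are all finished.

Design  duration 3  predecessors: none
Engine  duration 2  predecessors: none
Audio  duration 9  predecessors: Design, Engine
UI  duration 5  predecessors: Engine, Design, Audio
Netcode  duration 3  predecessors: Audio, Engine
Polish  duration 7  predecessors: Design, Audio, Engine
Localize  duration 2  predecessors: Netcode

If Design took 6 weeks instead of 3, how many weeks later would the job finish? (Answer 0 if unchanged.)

Baseline: Design→Audio→Polish = 3+9+7 = 19 → 19 weeks.
Since Design is critical, the +3 change carries straight to that chain (now 22 weeks).
No other chain overtakes it, so the finish is 22 weeks.
Change in finish: 22 − 19 = +3 weeks.

3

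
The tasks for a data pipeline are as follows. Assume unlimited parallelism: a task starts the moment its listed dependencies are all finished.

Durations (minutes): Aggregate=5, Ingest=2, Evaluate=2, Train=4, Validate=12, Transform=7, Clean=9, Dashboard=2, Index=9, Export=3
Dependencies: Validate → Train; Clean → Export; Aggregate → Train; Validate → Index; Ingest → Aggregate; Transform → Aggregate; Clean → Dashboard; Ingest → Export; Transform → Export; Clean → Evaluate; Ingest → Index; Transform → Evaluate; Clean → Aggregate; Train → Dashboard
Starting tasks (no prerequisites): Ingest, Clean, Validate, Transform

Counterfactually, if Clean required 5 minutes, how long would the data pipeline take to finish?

The binding path is Validate→Index = 12+9 = 21; finish at 21 minutes.
Clean is off the critical path — its longest chain is 20 minutes, giving 1 of slack.
The critical path is still Validate→Index; finish is now 21 minutes.

21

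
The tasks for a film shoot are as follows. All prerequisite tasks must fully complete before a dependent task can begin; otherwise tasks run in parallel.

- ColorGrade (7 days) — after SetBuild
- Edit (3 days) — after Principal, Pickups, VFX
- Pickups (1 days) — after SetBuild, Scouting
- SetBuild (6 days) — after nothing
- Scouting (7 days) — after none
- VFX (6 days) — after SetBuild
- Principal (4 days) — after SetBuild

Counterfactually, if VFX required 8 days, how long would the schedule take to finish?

As given, the longest chain is SetBuild→VFX→Edit = 6+6+3 = 15, so the finish is 15 days.
VFX is on the critical path; changing it to 8 makes that path 17 days.
That remains the longest chain; total 17 days.

17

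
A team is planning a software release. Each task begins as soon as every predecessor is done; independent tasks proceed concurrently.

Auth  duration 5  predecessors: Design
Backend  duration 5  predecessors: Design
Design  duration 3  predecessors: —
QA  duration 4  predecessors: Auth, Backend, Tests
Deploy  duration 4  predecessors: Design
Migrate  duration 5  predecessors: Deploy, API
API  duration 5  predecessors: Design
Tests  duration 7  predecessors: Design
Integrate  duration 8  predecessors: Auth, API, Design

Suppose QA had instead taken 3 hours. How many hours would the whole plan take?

As given, the longest chain is Design→API→Integrate = 3+5+8 = 16, so the finish is 16 hours.
QA has 2 hours of float (longest path through it is 14).
That remains the longest chain; total 16 hours.

16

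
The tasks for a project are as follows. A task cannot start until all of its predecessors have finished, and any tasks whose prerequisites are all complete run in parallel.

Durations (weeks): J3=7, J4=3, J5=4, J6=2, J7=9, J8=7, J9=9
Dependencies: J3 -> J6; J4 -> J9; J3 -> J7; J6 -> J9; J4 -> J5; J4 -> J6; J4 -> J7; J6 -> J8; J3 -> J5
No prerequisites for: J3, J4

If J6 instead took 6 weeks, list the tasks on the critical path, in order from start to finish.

J3, J6, J9

Critical path before the change: J3→J6→J9 = 7+2+9 = 18 giving 18 weeks.
J6 lies on that path, so at 6 weeks the path becomes 22 weeks.
That remains the longest chain; total 22 weeks.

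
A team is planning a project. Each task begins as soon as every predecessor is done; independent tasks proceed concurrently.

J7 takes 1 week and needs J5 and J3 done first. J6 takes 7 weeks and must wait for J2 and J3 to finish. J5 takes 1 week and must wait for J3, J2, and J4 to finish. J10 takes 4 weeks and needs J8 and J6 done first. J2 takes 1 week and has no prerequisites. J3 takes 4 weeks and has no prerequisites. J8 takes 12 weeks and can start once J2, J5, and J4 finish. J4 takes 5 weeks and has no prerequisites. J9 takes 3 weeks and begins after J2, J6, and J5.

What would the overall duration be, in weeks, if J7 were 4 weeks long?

The binding path is J4→J5→J8→J10 = 5+1+12+4 = 22; finish at 22 weeks.
The longest path through J7 is only 7 weeks, so J7 has float 15.
The critical path is still J4→J5→J8→J10; finish is now 22 weeks.

22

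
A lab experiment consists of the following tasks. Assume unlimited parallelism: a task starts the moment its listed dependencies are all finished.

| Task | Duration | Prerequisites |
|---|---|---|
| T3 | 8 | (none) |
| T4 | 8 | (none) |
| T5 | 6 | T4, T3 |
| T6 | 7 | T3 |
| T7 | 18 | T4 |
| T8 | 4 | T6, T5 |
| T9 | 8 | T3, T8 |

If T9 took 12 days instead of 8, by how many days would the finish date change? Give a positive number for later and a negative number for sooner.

The binding path is T3→T6→T8→T9 = 8+7+4+8 = 27; finish at 27 days.
T9 lies on that path, so at 12 days the path becomes 31 days.
No other chain overtakes it, so the finish is 31 days.
Change in finish: 31 − 27 = +4 days.

4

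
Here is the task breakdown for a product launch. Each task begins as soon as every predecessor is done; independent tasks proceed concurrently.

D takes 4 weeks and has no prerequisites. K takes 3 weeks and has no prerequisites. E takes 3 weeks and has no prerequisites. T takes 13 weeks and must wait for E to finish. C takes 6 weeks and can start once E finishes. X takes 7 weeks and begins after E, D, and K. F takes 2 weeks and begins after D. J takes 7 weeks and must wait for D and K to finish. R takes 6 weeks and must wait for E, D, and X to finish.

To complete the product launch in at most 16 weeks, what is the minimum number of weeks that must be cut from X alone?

1

Current finish: 17 weeks; target: 16.
X is on every critical path, so each week cut from X cuts the finish by one (this holds down to a finish of 16).
Need 17 − 16 = 1 week off X → X becomes 6 weeks, finish becomes 16.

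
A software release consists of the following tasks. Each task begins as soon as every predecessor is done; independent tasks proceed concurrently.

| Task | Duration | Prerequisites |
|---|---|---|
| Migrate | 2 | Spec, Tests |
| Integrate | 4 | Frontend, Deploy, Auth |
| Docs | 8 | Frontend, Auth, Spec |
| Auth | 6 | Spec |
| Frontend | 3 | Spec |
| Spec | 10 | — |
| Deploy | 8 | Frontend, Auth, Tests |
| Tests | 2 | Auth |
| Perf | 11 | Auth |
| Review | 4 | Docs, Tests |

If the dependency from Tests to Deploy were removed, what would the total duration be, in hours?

28

Before: longest chain Spec→Auth→Tests→Deploy→Integrate = 10+6+2+8+4 = 30, finish 30.
Without Tests→Deploy, Deploy's earliest start moves from 18 to 16.
After: Spec→Auth→Docs→Review = 10+6+8+4 = 28 → 28 hours.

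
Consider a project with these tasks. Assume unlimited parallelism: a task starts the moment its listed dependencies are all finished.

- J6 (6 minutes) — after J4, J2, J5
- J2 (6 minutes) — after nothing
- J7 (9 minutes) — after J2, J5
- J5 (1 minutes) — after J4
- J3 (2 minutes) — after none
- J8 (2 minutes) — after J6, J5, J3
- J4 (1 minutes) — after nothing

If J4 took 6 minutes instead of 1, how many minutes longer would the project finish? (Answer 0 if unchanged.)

1

The binding path is J2→J7 = 6+9 = 15; finish at 15 minutes.
J4 is off the critical path — its longest chain is 11 minutes, giving 4 of slack.
New critical path: J4→J5→J7 = 6+1+9 = 16 ⇒ 16 minutes.
Change in finish: 16 − 15 = +1 minutes.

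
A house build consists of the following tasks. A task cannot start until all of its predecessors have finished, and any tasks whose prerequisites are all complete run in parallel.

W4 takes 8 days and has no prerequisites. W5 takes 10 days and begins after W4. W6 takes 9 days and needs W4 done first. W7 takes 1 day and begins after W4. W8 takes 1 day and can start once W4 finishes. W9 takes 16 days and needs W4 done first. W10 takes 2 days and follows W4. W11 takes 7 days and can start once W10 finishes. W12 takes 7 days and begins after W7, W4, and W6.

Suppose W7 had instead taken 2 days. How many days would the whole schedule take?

Baseline: W4→W6→W12 = 8+9+7 = 24 → 24 days.
The longest path through W7 is only 16 days, so W7 has float 8.
No other chain overtakes it, so the finish is 24 days.

24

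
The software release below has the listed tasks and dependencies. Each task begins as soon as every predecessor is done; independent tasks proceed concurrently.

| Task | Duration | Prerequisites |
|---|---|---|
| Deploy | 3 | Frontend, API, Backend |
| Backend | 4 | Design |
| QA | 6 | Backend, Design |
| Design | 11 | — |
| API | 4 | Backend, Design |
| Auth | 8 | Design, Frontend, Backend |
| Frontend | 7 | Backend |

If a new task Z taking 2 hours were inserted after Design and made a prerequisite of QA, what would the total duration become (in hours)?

30

Originally the job takes 30 hours.
With Z inserted, QA now waits for max(Backend, Design, Z).
New critical path: Design→Backend→Frontend→Auth = 11+4+7+8 = 30 ⇒ 30 hours.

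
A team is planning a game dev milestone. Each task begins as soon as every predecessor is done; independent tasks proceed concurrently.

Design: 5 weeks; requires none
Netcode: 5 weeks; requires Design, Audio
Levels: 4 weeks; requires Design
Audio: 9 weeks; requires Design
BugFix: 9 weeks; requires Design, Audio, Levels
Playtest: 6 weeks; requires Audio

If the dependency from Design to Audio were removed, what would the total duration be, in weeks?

Before: longest chain Design→Audio→BugFix = 5+9+9 = 23, finish 23.
Without Design→Audio, Audio's earliest start moves from 5 to 0.
The longest chain is now Design→Levels→BugFix = 5+4+9 = 18, so the game dev milestone takes 18 weeks.

18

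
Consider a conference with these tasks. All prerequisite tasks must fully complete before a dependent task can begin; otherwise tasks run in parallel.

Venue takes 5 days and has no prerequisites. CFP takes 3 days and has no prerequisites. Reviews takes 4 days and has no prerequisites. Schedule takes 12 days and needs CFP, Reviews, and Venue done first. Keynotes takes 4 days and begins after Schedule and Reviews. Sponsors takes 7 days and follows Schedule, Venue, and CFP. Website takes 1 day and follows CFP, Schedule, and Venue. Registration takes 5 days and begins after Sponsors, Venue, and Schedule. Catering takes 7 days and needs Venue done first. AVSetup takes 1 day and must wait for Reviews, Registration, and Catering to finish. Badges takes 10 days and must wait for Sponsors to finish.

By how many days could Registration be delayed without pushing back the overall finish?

The longest chain is Venue→Schedule→Sponsors→Badges = 5+12+7+10 = 34; overall finish 34 days.
The longest chain containing Registration totals 30 days.
Slack of Registration = 28 − 24 = 4 days.

4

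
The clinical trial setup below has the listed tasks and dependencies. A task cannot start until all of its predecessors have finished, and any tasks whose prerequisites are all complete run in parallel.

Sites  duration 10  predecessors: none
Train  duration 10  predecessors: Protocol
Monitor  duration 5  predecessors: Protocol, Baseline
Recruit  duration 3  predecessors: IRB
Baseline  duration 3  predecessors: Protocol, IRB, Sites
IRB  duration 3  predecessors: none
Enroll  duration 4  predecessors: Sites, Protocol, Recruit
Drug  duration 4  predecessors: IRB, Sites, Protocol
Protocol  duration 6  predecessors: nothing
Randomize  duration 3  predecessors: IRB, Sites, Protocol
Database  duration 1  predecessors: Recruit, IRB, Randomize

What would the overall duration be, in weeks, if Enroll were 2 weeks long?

18

As given, the longest chain is Sites→Baseline→Monitor = 10+3+5 = 18, so the finish is 18 weeks.
The longest path through Enroll is only 14 weeks, so Enroll has float 4.
The critical path is still Sites→Baseline→Monitor; finish is now 18 weeks.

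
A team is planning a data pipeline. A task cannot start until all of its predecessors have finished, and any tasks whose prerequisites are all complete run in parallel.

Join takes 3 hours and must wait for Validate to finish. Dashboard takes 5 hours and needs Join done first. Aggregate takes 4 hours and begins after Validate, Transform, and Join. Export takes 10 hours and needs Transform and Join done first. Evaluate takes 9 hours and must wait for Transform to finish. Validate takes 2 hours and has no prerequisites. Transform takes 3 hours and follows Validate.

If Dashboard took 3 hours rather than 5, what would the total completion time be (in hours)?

15

As given, the longest chain is Validate→Join→Export = 2+3+10 = 15, so the finish is 15 hours.
Dashboard is off the critical path — its longest chain is 10 hours, giving 5 of slack.
The critical path is still Validate→Join→Export; finish is now 15 hours.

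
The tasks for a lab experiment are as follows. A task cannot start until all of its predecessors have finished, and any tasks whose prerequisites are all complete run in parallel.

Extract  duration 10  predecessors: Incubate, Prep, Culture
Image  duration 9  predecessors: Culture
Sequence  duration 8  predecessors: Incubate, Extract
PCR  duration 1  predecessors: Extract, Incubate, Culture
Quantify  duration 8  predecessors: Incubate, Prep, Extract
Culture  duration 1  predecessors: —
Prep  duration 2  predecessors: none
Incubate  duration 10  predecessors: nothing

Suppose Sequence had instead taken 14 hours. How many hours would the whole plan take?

34

As given, the longest chain is Incubate→Extract→Sequence = 10+10+8 = 28, so the finish is 28 hours.
Sequence is on the critical path; changing it to 14 makes that path 34 hours.
No other chain overtakes it, so the finish is 34 hours.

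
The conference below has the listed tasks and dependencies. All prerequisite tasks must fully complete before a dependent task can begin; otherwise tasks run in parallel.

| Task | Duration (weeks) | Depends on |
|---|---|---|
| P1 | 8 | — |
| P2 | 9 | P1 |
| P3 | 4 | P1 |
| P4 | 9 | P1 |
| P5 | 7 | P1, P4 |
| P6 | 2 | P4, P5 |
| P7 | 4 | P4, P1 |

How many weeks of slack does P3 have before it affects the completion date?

The longest chain is P1→P4→P5→P6 = 8+9+7+2 = 26; overall finish 26 weeks.
P3 finishes as early as 12 and must finish by 26.
Float = 26 − 12 = 14.

14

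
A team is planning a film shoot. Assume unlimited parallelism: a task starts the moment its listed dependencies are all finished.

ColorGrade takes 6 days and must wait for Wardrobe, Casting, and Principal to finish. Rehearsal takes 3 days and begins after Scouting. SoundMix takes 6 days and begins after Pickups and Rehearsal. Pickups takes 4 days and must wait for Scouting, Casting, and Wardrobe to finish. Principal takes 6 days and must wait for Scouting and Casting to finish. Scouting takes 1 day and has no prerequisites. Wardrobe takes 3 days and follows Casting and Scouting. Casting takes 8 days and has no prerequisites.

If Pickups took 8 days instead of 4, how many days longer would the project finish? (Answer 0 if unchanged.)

Actual critical path: Casting→Wardrobe→Pickups→SoundMix = 8+3+4+6 = 21 ⇒ 21 days.
Pickups lies on that path, so at 8 days the path becomes 25 days.
No other chain overtakes it, so the finish is 25 days.
Change in finish: 25 − 21 = +4 days.

4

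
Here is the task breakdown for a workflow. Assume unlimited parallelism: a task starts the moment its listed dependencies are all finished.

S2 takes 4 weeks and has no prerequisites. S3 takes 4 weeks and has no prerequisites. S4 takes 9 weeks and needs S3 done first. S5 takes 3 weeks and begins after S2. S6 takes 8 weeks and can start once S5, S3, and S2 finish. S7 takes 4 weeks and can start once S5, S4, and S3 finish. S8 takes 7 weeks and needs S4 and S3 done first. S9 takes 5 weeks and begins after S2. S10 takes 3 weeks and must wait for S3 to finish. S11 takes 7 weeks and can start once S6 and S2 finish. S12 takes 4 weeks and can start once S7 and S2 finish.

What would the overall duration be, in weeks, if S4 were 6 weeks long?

Critical path before the change: S2→S5→S6→S11 = 4+3+8+7 = 22 giving 22 weeks.
S4 is off the critical path — its longest chain is 21 weeks, giving 1 of slack.
The critical path is still S2→S5→S6→S11; finish is now 22 weeks.

22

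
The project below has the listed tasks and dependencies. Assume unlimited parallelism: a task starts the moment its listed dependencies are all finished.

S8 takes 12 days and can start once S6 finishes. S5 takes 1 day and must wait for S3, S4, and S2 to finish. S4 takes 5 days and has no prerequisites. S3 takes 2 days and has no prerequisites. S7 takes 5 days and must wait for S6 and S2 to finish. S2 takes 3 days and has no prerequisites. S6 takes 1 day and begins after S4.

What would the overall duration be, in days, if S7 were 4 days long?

18

As given, the longest chain is S4→S6→S8 = 5+1+12 = 18, so the finish is 18 days.
S7 is off the critical path — its longest chain is 11 days, giving 7 of slack.
That remains the longest chain; total 18 days.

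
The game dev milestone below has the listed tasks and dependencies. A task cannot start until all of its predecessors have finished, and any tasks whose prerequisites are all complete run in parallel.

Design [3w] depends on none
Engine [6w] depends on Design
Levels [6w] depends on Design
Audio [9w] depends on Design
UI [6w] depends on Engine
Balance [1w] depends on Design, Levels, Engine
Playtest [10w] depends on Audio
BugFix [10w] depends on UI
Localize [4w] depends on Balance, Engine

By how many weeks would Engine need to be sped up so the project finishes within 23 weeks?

Current finish: 25 weeks; target: 23.
Engine is on every critical path, so each week cut from Engine cuts the finish by one (this holds down to a finish of 22).
Need 25 − 23 = 2 weeks off Engine → Engine becomes 4 weeks, finish becomes 23.

2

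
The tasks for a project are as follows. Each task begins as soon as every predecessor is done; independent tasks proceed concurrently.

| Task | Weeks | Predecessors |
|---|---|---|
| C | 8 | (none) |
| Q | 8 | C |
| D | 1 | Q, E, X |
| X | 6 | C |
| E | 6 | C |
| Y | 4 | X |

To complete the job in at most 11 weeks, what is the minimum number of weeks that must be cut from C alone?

7

Current finish: 18 weeks; target: 11.
C is on every critical path, so each week cut from C cuts the finish by one (this holds down to a finish of 11).
Need 18 − 11 = 7 weeks off C → C becomes 1 week, finish becomes 11.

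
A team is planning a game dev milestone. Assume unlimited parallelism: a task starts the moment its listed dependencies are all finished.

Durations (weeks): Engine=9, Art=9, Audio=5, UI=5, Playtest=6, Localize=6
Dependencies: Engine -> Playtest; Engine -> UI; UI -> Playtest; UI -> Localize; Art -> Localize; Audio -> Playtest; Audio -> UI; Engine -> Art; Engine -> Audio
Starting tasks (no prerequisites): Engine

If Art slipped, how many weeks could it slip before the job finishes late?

1

The longest chain is Engine→Audio→UI→Playtest = 9+5+5+6 = 25; overall finish 25 weeks.
Longest path through Art: 24 weeks (earliest finish 18, latest finish 19).
So Art can slip 19 − 18 = 1 week.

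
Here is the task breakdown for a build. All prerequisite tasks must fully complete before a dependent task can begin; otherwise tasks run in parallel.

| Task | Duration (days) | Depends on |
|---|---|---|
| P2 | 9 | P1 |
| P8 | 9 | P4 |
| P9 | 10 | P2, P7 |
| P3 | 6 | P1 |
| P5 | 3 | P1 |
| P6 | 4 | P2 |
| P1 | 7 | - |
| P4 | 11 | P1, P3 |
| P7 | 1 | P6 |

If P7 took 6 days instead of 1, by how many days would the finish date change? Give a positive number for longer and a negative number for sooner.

3

Critical path before the change: P1→P3→P4→P8 = 7+6+11+9 = 33 giving 33 days.
P7 is off the critical path — its longest chain is 31 days, giving 2 of slack.
New critical path: P1→P2→P6→P7→P9 = 7+9+4+6+10 = 36 ⇒ 36 days.
Change in finish: 36 − 33 = +3 days.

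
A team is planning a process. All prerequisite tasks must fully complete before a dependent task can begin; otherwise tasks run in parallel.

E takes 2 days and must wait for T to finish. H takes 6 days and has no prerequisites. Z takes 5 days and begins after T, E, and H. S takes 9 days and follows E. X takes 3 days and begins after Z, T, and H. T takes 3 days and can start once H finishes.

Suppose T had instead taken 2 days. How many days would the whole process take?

19

Baseline: H→T→E→S = 6+3+2+9 = 20 → 20 days.
T is on the critical path; changing it to 2 makes that path 19 days.
No other chain overtakes it, so the finish is 19 days.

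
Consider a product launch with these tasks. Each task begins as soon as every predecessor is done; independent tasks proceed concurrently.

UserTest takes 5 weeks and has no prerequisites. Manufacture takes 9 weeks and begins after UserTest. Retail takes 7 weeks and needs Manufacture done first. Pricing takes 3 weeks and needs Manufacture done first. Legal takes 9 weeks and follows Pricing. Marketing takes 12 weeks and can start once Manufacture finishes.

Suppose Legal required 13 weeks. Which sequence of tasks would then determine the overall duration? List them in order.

The binding path is UserTest→Manufacture→Pricing→Legal = 5+9+3+9 = 26; finish at 26 weeks.
Legal lies on that path, so at 13 weeks the path becomes 30 weeks.
No other chain overtakes it, so the finish is 30 weeks.

UserTest, Manufacture, Pricing, Legal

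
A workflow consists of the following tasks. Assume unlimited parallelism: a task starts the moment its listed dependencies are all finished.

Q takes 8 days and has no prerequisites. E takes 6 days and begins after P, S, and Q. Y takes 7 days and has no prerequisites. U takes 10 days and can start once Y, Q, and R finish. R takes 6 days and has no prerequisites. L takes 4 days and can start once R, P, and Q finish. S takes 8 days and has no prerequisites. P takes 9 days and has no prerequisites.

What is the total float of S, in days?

The longest chain is Q→U = 8+10 = 18; overall finish 18 days.
Longest path through S: 14 days (earliest finish 8, latest finish 12).
So S can slip 12 − 8 = 4 days.

4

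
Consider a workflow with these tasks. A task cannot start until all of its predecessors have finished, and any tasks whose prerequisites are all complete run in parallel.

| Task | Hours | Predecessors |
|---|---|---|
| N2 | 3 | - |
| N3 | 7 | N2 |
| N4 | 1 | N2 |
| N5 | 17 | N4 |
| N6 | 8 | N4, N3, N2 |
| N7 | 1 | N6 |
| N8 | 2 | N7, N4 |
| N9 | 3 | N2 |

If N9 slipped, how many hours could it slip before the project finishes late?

The longest chain is N2→N3→N6→N7→N8 = 3+7+8+1+2 = 21; overall finish 21 hours.
N9 finishes as early as 6 and must finish by 21.
So N9 can slip 21 − 6 = 15 hours.

15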